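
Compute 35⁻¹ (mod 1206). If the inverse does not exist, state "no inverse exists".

Extended Euclidean algorithm:
1206 = 34*35 + 16
35 = 2*16 + 3
16 = 5*3 + 1
3 = 3*1 + 0
gcd = 1, so the inverse exists. Back-substitute:
1 = 16 − 5·3
1 = −5·35 + 11·16
1 = 11·1206 − 379·35
Hence 35⁻¹ ≡ -379 ≡ 827 (mod 1206).

827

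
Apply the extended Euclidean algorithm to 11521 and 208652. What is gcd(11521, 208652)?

Apply Euclid's algorithm to 208652 and 11521:
208652 = 18×11521 + 1274
11521 = 9×1274 + 55
1274 = 23×55 + 9
55 = 6×9 + 1
9 = 9×1 + 0
gcd(11521, 208652) = 1.
Working backward:
1 = 55 − 6·9
1 = −6·1274 + 139·55
1 = 139·11521 − 1257·1274
1 = −1257·208652 + 22765·11521
So 1 = (-1257)·208652 + (22765)·11521.

1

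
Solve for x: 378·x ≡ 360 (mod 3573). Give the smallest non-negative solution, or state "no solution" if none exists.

First find gcd(378, 3573):
3573 = 9·378 + 171
378 = 2·171 + 36
171 = 4·36 + 27
36 = 1·27 + 9
27 = 3·9 + 0
gcd = 9 and 9 | 360, so solutions exist. Divide through by 9: 42x ≡ 40 (mod 397).
Now find 42⁻¹ mod 397:
397 = 9·42 + 19
42 = 2·19 + 4
19 = 4·4 + 3
4 = 1·3 + 1
3 = 3·1 + 0
Back-substitute:
1 = 4 − 3
1 = −19 + 5·4
1 = 5·42 − 11·19
1 = −11·397 + 104·42
So 42⁻¹ ≡ 104 (mod 397).
Then x ≡ 104·40 ≡ 190 (mod 397); the smallest non-negative solution is x = 190.

190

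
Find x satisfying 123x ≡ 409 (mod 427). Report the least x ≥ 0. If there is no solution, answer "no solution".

First find gcd(123, 427):
427 = 3×123 + 58
123 = 2×58 + 7
58 = 8×7 + 2
7 = 3×2 + 1
2 = 2×1 + 0
gcd = 1, so a unique solution mod 427 exists.
Back-substitute for the Bézout coefficients:
1 = 7 − 3·2
1 = −3·58 + 25·7
1 = 25·123 − 53·58
1 = −53·427 + 184·123
So 123·(184) ≡ 1 (mod 427), giving 123⁻¹ ≡ 184.
x ≡ 123⁻¹·409 ≡ 184·409 ≡ 104 (mod 427).

104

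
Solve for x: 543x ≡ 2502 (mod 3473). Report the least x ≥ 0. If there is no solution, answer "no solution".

964

First find gcd(543, 3473):
3473 = 6*543 + 215
543 = 2*215 + 113
215 = 1*113 + 102
113 = 1*102 + 11
102 = 9*11 + 3
11 = 3*3 + 2
3 = 1*2 + 1
2 = 2*1 + 0
gcd = 1, so a unique solution mod 3473 exists.
Back-substitute for the Bézout coefficients:
1 = 3 − 2
1 = −11 + 4·3
1 = 4·102 − 37·11
1 = −37·113 + 41·102
1 = 41·215 − 78·113
1 = −78·543 + 197·215
1 = 197·3473 − 1260·543
So 543·(-1260) ≡ 1 (mod 3473), giving 543⁻¹ ≡ 2213.
x ≡ 543⁻¹·2502 ≡ 2213·2502 ≡ 964 (mod 3473).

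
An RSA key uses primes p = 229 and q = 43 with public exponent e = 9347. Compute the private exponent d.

7067

φ(n) = (p−1)(q−1) = 228·42 = 9576.
Need d with 9347·d ≡ 1 (mod 9576). Apply the extended Euclidean algorithm:
9576 = 1·9347 + 229
9347 = 40·229 + 187
229 = 1·187 + 42
187 = 4·42 + 19
42 = 2·19 + 4
19 = 4·4 + 3
4 = 1·3 + 1
3 = 3·1 + 0
Back-substitute:
1 = 4 − 3
1 = −19 + 5·4
1 = 5·42 − 11·19
1 = −11·187 + 49·42
1 = 49·229 − 60·187
1 = −60·9347 + 2449·229
1 = 2449·9576 − 2509·9347
So 9347·(-2509) ≡ 1 (mod 9576), hence d ≡ -2509 ≡ 7067 (mod 9576).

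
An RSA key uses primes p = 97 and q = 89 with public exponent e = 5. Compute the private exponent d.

5069

φ(n) = (p−1)(q−1) = 96·88 = 8448.
Need d with 5·d ≡ 1 (mod 8448). Apply the extended Euclidean algorithm:
8448 = 1689*5 + 3
5 = 1*3 + 2
3 = 1*2 + 1
2 = 2*1 + 0
Back-substitute:
1 = 3 − 2
1 = −5 + 2·3
1 = 2·8448 − 3379·5
So 5·(-3379) ≡ 1 (mod 8448), hence d ≡ -3379 ≡ 5069 (mod 8448).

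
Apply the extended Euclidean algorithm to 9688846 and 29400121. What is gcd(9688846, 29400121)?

1

Repeated division:
29400121 = 3·9688846 + 333583
9688846 = 29·333583 + 14939
333583 = 22·14939 + 4925
14939 = 3·4925 + 164
4925 = 30·164 + 5
164 = 32·5 + 4
5 = 1·4 + 1
4 = 4·1 + 0
gcd(9688846, 29400121) = 1.
Working backward:
1 = 5 − 4
1 = −164 + 33·5
1 = 33·4925 − 991·164
1 = −991·14939 + 3006·4925
1 = 3006·333583 − 67123·14939
1 = −67123·9688846 + 1949573·333583
1 = 1949573·29400121 − 5915842·9688846
So 1 = (1949573)·29400121 + (-5915842)·9688846.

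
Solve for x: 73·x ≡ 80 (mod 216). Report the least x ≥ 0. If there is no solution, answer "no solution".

First find gcd(73, 216):
216 = 2·73 + 70
73 = 1·70 + 3
70 = 23·3 + 1
3 = 3·1 + 0
gcd = 1, so a unique solution mod 216 exists.
Back-substitute for the Bézout coefficients:
1 = 70 − 23·3
1 = −23·73 + 24·70
1 = 24·216 − 71·73
So 73·(-71) ≡ 1 (mod 216), giving 73⁻¹ ≡ 145.
x ≡ 73⁻¹·80 ≡ 145·80 ≡ 152 (mod 216).

152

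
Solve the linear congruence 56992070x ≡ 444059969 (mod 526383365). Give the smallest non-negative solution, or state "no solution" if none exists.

gcd(56992070, 526383365):
526383365 = 9×56992070 + 13454735
56992070 = 4×13454735 + 3173130
13454735 = 4×3173130 + 762215
3173130 = 4×762215 + 124270
762215 = 6×124270 + 16595
124270 = 7×16595 + 8105
16595 = 2×8105 + 385
8105 = 21×385 + 20
385 = 19×20 + 5
20 = 4×5 + 0
gcd = 5, but 5 ∤ 444059969, so the congruence has no solution.

no solution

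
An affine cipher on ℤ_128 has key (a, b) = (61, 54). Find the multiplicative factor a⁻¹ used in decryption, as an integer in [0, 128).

gcd(128, 61) by repeated division:
128 = 2×61 + 6
61 = 10×6 + 1
6 = 6×1 + 0
Since gcd(61, 128) = 1, back-substitute to write 1 as a combination:
1 = 61 − 10·6
1 = −10·128 + 21·61
So 61·21 ≡ 1 (mod 128).

21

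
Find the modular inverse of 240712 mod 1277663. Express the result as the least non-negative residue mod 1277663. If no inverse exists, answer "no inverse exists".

Apply the Euclidean algorithm to 1277663 and 240712:
1277663 = 5*240712 + 74103
240712 = 3*74103 + 18403
74103 = 4*18403 + 491
18403 = 37*491 + 236
491 = 2*236 + 19
236 = 12*19 + 8
19 = 2*8 + 3
8 = 2*3 + 2
3 = 1*2 + 1
2 = 2*1 + 0
The gcd is 1. Working backward:
1 = 3 − 2
1 = −8 + 3·3
1 = 3·19 − 7·8
1 = −7·236 + 87·19
1 = 87·491 − 181·236
1 = −181·18403 + 6784·491
1 = 6784·74103 − 27317·18403
1 = −27317·240712 + 88735·74103
1 = 88735·1277663 − 470992·240712
Thus 240712·(-470992) ≡ 1 (mod 1277663); reducing, -470992 mod 1277663 = 806671.

806671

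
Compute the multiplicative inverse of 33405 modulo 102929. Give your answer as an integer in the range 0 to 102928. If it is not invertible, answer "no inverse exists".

32957

Apply the Euclidean algorithm to 102929 and 33405:
102929 = 3·33405 + 2714
33405 = 12·2714 + 837
2714 = 3·837 + 203
837 = 4·203 + 25
203 = 8·25 + 3
25 = 8·3 + 1
3 = 3·1 + 0
gcd = 1, so the inverse exists. Back-substitute:
1 = 25 − 8·3
1 = −8·203 + 65·25
1 = 65·837 − 268·203
1 = −268·2714 + 869·837
1 = 869·33405 − 10696·2714
1 = −10696·102929 + 32957·33405
So 33405·32957 ≡ 1 (mod 102929).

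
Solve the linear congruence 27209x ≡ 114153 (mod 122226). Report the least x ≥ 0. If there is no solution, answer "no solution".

4959

First find gcd(27209, 122226):
122226 = 4·27209 + 13390
27209 = 2·13390 + 429
13390 = 31·429 + 91
429 = 4·91 + 65
91 = 1·65 + 26
65 = 2·26 + 13
26 = 2·13 + 0
gcd = 13 and 13 | 114153, so solutions exist. Divide through by 13: 2093x ≡ 8781 (mod 9402).
Now find 2093⁻¹ mod 9402:
9402 = 4·2093 + 1030
2093 = 2·1030 + 33
1030 = 31·33 + 7
33 = 4·7 + 5
7 = 1·5 + 2
5 = 2·2 + 1
2 = 2·1 + 0
Back-substitute:
1 = 5 − 2·2
1 = −2·7 + 3·5
1 = 3·33 − 14·7
1 = −14·1030 + 437·33
1 = 437·2093 − 888·1030
1 = −888·9402 + 3989·2093
So 2093⁻¹ ≡ 3989 (mod 9402).
Then x ≡ 3989·8781 ≡ 4959 (mod 9402); the smallest non-negative solution is x = 4959.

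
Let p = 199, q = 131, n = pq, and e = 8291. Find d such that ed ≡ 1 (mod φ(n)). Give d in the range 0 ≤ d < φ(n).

10391

φ(n) = (p−1)(q−1) = 198·130 = 25740.
Need d with 8291·d ≡ 1 (mod 25740). Apply the extended Euclidean algorithm:
25740 = 3*8291 + 867
8291 = 9*867 + 488
867 = 1*488 + 379
488 = 1*379 + 109
379 = 3*109 + 52
109 = 2*52 + 5
52 = 10*5 + 2
5 = 2*2 + 1
2 = 2*1 + 0
Back-substitute:
1 = 5 − 2·2
1 = −2·52 + 21·5
1 = 21·109 − 44·52
1 = −44·379 + 153·109
1 = 153·488 − 197·379
1 = −197·867 + 350·488
1 = 350·8291 − 3347·867
1 = −3347·25740 + 10391·8291
So 8291·10391 ≡ 1 (mod 25740), hence d = 10391.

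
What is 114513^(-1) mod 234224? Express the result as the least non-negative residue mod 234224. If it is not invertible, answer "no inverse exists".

179025

Apply the Euclidean algorithm to 234224 and 114513:
234224 = 2*114513 + 5198
114513 = 22*5198 + 157
5198 = 33*157 + 17
157 = 9*17 + 4
17 = 4*4 + 1
4 = 4*1 + 0
gcd = 1, so the inverse exists. Back-substitute:
1 = 17 − 4·4
1 = −4·157 + 37·17
1 = 37·5198 − 1225·157
1 = −1225·114513 + 26987·5198
1 = 26987·234224 − 55199·114513
So 114513·(-55199) ≡ 1 (mod 234224), and -55199 ≡ 179025 (mod 234224).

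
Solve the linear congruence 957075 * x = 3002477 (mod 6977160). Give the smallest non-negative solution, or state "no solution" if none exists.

gcd(957075, 6977160):
6977160 = 7*957075 + 277635
957075 = 3*277635 + 124170
277635 = 2*124170 + 29295
124170 = 4*29295 + 6990
29295 = 4*6990 + 1335
6990 = 5*1335 + 315
1335 = 4*315 + 75
315 = 4*75 + 15
75 = 5*15 + 0
gcd = 15, but 15 ∤ 3002477, so the congruence has no solution.

no solution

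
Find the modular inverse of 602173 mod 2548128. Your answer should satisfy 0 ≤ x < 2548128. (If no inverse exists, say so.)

Euclidean algorithm on 2548128, 602173:
2548128 = 4·602173 + 139436
602173 = 4·139436 + 44429
139436 = 3·44429 + 6149
44429 = 7·6149 + 1386
6149 = 4·1386 + 605
1386 = 2·605 + 176
605 = 3·176 + 77
176 = 2·77 + 22
77 = 3·22 + 11
22 = 2·11 + 0
gcd(602173, 2548128) = 11 ≠ 1, so 602173 has no multiplicative inverse modulo 2548128.

no inverse exists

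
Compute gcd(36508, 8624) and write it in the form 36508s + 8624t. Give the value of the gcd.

4

Apply Euclid's algorithm to 36508 and 8624:
36508 = 4×8624 + 2012
8624 = 4×2012 + 576
2012 = 3×576 + 284
576 = 2×284 + 8
284 = 35×8 + 4
8 = 2×4 + 0
gcd(36508, 8624) = 4.
Back-substituting:
4 = 284 − 35·8
4 = −35·576 + 71·284
4 = 71·2012 − 248·576
4 = −248·8624 + 1063·2012
4 = 1063·36508 − 4500·8624
So 4 = (1063)·36508 + (-4500)·8624.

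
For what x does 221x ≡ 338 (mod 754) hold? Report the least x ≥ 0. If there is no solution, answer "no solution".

First find gcd(221, 754):
754 = 3·221 + 91
221 = 2·91 + 39
91 = 2·39 + 13
39 = 3·13 + 0
gcd = 13 and 13 | 338, so solutions exist. Divide through by 13: 17x ≡ 26 (mod 58).
Now find 17⁻¹ mod 58:
58 = 3·17 + 7
17 = 2·7 + 3
7 = 2·3 + 1
3 = 3·1 + 0
Back-substitute:
1 = 7 − 2·3
1 = −2·17 + 5·7
1 = 5·58 − 17·17
So 17·(-17) ≡ 1 (mod 58), i.e. 17⁻¹ ≡ 41.
Then x ≡ 41·26 ≡ 22 (mod 58); the smallest non-negative solution is x = 22.

22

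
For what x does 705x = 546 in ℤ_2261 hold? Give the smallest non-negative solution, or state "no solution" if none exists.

2002

First find gcd(705, 2261):
2261 = 3·705 + 146
705 = 4·146 + 121
146 = 1·121 + 25
121 = 4·25 + 21
25 = 1·21 + 4
21 = 5·4 + 1
4 = 4·1 + 0
gcd = 1, so a unique solution mod 2261 exists.
Back-substitute for the Bézout coefficients:
1 = 21 − 5·4
1 = −5·25 + 6·21
1 = 6·121 − 29·25
1 = −29·146 + 35·121
1 = 35·705 − 169·146
1 = −169·2261 + 542·705
So 705·(542) ≡ 1 (mod 2261), giving 705⁻¹ ≡ 542.
x ≡ 705⁻¹·546 ≡ 542·546 ≡ 2002 (mod 2261).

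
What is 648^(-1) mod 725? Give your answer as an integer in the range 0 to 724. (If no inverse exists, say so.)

gcd(725, 648) by repeated division:
725 = 1·648 + 77
648 = 8·77 + 32
77 = 2·32 + 13
32 = 2·13 + 6
13 = 2·6 + 1
6 = 6·1 + 0
gcd = 1, so the inverse exists. Back-substitute:
1 = 13 − 2·6
1 = −2·32 + 5·13
1 = 5·77 − 12·32
1 = −12·648 + 101·77
1 = 101·725 − 113·648
Thus 648·(-113) ≡ 1 (mod 725); reducing, -113 mod 725 = 612.

612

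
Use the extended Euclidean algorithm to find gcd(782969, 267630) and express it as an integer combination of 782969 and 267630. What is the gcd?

11

Euclidean algorithm:
782969 = 2×267630 + 247709
267630 = 1×247709 + 19921
247709 = 12×19921 + 8657
19921 = 2×8657 + 2607
8657 = 3×2607 + 836
2607 = 3×836 + 99
836 = 8×99 + 44
99 = 2×44 + 11
44 = 4×11 + 0
gcd(782969, 267630) = 11.
Back-substituting:
11 = 99 − 2·44
11 = −2·836 + 17·99
11 = 17·2607 − 53·836
11 = −53·8657 + 176·2607
11 = 176·19921 − 405·8657
11 = −405·247709 + 5036·19921
11 = 5036·267630 − 5441·247709
11 = −5441·782969 + 15918·267630
So 11 = (-5441)·782969 + (15918)·267630.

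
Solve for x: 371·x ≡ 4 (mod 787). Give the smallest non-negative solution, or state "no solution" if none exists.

First find gcd(371, 787):
787 = 2*371 + 45
371 = 8*45 + 11
45 = 4*11 + 1
11 = 11*1 + 0
gcd = 1, so a unique solution mod 787 exists.
Back-substitute for the Bézout coefficients:
1 = 45 − 4·11
1 = −4·371 + 33·45
1 = 33·787 − 70·371
So 371·(-70) ≡ 1 (mod 787), giving 371⁻¹ ≡ 717.
x ≡ 371⁻¹·4 ≡ 717·4 ≡ 507 (mod 787).

507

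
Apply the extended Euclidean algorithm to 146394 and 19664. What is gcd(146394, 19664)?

2

Euclidean algorithm:
146394 = 7·19664 + 8746
19664 = 2·8746 + 2172
8746 = 4·2172 + 58
2172 = 37·58 + 26
58 = 2·26 + 6
26 = 4·6 + 2
6 = 3·2 + 0
gcd(146394, 19664) = 2.
Back-substituting:
2 = 26 − 4·6
2 = −4·58 + 9·26
2 = 9·2172 − 337·58
2 = −337·8746 + 1357·2172
2 = 1357·19664 − 3051·8746
2 = −3051·146394 + 22714·19664
So 2 = (-3051)·146394 + (22714)·19664.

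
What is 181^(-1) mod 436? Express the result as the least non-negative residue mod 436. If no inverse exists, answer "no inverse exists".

Extended Euclidean algorithm:
436 = 2·181 + 74
181 = 2·74 + 33
74 = 2·33 + 8
33 = 4·8 + 1
8 = 8·1 + 0
The gcd is 1. Working backward:
1 = 33 − 4·8
1 = −4·74 + 9·33
1 = 9·181 − 22·74
1 = −22·436 + 53·181
So 181·53 ≡ 1 (mod 436).

53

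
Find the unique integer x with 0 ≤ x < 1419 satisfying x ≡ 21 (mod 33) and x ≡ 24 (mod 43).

153

Write x = 21 + 33·k. Then 33·k ≡ 24 − 21 ≡ 3 (mod 43).
Need 33⁻¹ mod 43. Extended Euclid on (43, 33):
43 = 1·33 + 10
33 = 3·10 + 3
10 = 3·3 + 1
3 = 3·1 + 0
Back-substitute:
1 = 10 − 3·3
1 = −3·33 + 10·10
1 = 10·43 − 13·33
33⁻¹ ≡ 30 (mod 43), so k ≡ 30·3 ≡ 4 (mod 43).
x = 21 + 33·4 = 153.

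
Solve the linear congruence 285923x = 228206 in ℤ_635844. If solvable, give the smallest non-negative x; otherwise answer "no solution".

First find gcd(285923, 635844):
635844 = 2·285923 + 63998
285923 = 4·63998 + 29931
63998 = 2·29931 + 4136
29931 = 7·4136 + 979
4136 = 4·979 + 220
979 = 4·220 + 99
220 = 2·99 + 22
99 = 4·22 + 11
22 = 2·11 + 0
gcd = 11 and 11 | 228206, so solutions exist. Divide through by 11: 25993x ≡ 20746 (mod 57804).
Now find 25993⁻¹ mod 57804:
57804 = 2×25993 + 5818
25993 = 4×5818 + 2721
5818 = 2×2721 + 376
2721 = 7×376 + 89
376 = 4×89 + 20
89 = 4×20 + 9
20 = 2×9 + 2
9 = 4×2 + 1
2 = 2×1 + 0
Back-substitute:
1 = 9 − 4·2
1 = −4·20 + 9·9
1 = 9·89 − 40·20
1 = −40·376 + 169·89
1 = 169·2721 − 1223·376
1 = −1223·5818 + 2615·2721
1 = 2615·25993 − 11683·5818
1 = −11683·57804 + 25981·25993
So 25993⁻¹ ≡ 25981 (mod 57804).
Then x ≡ 25981·20746 ≡ 37330 (mod 57804); the smallest non-negative solution is x = 37330.

37330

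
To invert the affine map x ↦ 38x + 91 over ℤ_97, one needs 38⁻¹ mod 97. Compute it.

Extended Euclidean algorithm:
97 = 2*38 + 21
38 = 1*21 + 17
21 = 1*17 + 4
17 = 4*4 + 1
4 = 4*1 + 0
gcd = 1, so the inverse exists. Back-substitute:
1 = 17 − 4·4
1 = −4·21 + 5·17
1 = 5·38 − 9·21
1 = −9·97 + 23·38
So 38·23 ≡ 1 (mod 97).

23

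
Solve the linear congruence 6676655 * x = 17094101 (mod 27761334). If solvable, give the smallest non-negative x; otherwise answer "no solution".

9039871

First find gcd(6676655, 27761334):
27761334 = 4*6676655 + 1054714
6676655 = 6*1054714 + 348371
1054714 = 3*348371 + 9601
348371 = 36*9601 + 2735
9601 = 3*2735 + 1396
2735 = 1*1396 + 1339
1396 = 1*1339 + 57
1339 = 23*57 + 28
57 = 2*28 + 1
28 = 28*1 + 0
gcd = 1, so a unique solution mod 27761334 exists.
Back-substitute for the Bézout coefficients:
1 = 57 − 2·28
1 = −2·1339 + 47·57
1 = 47·1396 − 49·1339
1 = −49·2735 + 96·1396
1 = 96·9601 − 337·2735
1 = −337·348371 + 12228·9601
1 = 12228·1054714 − 37021·348371
1 = −37021·6676655 + 234354·1054714
1 = 234354·27761334 − 974437·6676655
So 6676655·(-974437) ≡ 1 (mod 27761334), giving 6676655⁻¹ ≡ 26786897.
x ≡ 6676655⁻¹·17094101 ≡ 26786897·17094101 ≡ 9039871 (mod 27761334).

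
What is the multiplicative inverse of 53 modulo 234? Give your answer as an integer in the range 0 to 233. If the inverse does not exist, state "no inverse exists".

Extended Euclidean algorithm:
234 = 4×53 + 22
53 = 2×22 + 9
22 = 2×9 + 4
9 = 2×4 + 1
4 = 4×1 + 0
gcd = 1, so the inverse exists. Back-substitute:
1 = 9 − 2·4
1 = −2·22 + 5·9
1 = 5·53 − 12·22
1 = −12·234 + 53·53
So 53·53 ≡ 1 (mod 234).

53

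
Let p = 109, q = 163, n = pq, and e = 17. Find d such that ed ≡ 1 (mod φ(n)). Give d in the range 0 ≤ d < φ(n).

φ(n) = (p−1)(q−1) = 108·162 = 17496.
Need d with 17·d ≡ 1 (mod 17496). Apply the extended Euclidean algorithm:
17496 = 1029*17 + 3
17 = 5*3 + 2
3 = 1*2 + 1
2 = 2*1 + 0
Back-substitute:
1 = 3 − 2
1 = −17 + 6·3
1 = 6·17496 − 6175·17
So 17·(-6175) ≡ 1 (mod 17496), hence d ≡ -6175 ≡ 11321 (mod 17496).

11321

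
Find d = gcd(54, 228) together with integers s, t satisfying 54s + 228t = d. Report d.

Repeated division:
228 = 4×54 + 12
54 = 4×12 + 6
12 = 2×6 + 0
gcd(54, 228) = 6.
Back-substituting:
6 = 54 − 4·12
6 = −4·228 + 17·54
So 6 = (-4)·228 + (17)·54.

6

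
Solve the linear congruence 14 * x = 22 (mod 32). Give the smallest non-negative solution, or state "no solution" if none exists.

13

First find gcd(14, 32):
32 = 2×14 + 4
14 = 3×4 + 2
4 = 2×2 + 0
gcd = 2 and 2 | 22, so solutions exist. Divide through by 2: 7x ≡ 11 (mod 16).
Now find 7⁻¹ mod 16:
16 = 2*7 + 2
7 = 3*2 + 1
2 = 2*1 + 0
Back-substitute:
1 = 7 − 3·2
1 = −3·16 + 7·7
So 7⁻¹ ≡ 7 (mod 16).
Then x ≡ 7·11 ≡ 13 (mod 16); the smallest non-negative solution is x = 13.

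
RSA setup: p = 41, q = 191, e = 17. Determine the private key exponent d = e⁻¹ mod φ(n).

φ(n) = (p−1)(q−1) = 40·190 = 7600.
Need d with 17·d ≡ 1 (mod 7600). Apply the extended Euclidean algorithm:
7600 = 447×17 + 1
17 = 17×1 + 0
Back-substitute:
1 = 7600 − 447·17
So 17·(-447) ≡ 1 (mod 7600), hence d ≡ -447 ≡ 7153 (mod 7600).

7153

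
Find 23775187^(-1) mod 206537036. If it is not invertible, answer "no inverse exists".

7044191

Apply the Euclidean algorithm to 206537036 and 23775187:
206537036 = 8*23775187 + 16335540
23775187 = 1*16335540 + 7439647
16335540 = 2*7439647 + 1456246
7439647 = 5*1456246 + 158417
1456246 = 9*158417 + 30493
158417 = 5*30493 + 5952
30493 = 5*5952 + 733
5952 = 8*733 + 88
733 = 8*88 + 29
88 = 3*29 + 1
29 = 29*1 + 0
Since gcd(23775187, 206537036) = 1, back-substitute to write 1 as a combination:
1 = 88 − 3·29
1 = −3·733 + 25·88
1 = 25·5952 − 203·733
1 = −203·30493 + 1040·5952
1 = 1040·158417 − 5403·30493
1 = −5403·1456246 + 49667·158417
1 = 49667·7439647 − 253738·1456246
1 = −253738·16335540 + 557143·7439647
1 = 557143·23775187 − 810881·16335540
1 = −810881·206537036 + 7044191·23775187
So 23775187·7044191 ≡ 1 (mod 206537036).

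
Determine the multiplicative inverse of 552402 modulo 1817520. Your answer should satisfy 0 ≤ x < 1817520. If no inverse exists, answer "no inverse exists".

Compute gcd(552402, 1817520):
1817520 = 3×552402 + 160314
552402 = 3×160314 + 71460
160314 = 2×71460 + 17394
71460 = 4×17394 + 1884
17394 = 9×1884 + 438
1884 = 4×438 + 132
438 = 3×132 + 42
132 = 3×42 + 6
42 = 7×6 + 0
The gcd is 6, not 1, hence no inverse exists.

no inverse exists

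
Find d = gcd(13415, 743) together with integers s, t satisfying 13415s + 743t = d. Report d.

1

Euclidean algorithm:
13415 = 18×743 + 41
743 = 18×41 + 5
41 = 8×5 + 1
5 = 5×1 + 0
gcd(13415, 743) = 1.
Working backward:
1 = 41 − 8·5
1 = −8·743 + 145·41
1 = 145·13415 − 2618·743
So 1 = (145)·13415 + (-2618)·743.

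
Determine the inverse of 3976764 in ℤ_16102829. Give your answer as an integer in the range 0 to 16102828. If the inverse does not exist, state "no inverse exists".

gcd(16102829, 3976764) by repeated division:
16102829 = 4·3976764 + 195773
3976764 = 20·195773 + 61304
195773 = 3·61304 + 11861
61304 = 5·11861 + 1999
11861 = 5·1999 + 1866
1999 = 1·1866 + 133
1866 = 14·133 + 4
133 = 33·4 + 1
4 = 4·1 + 0
Since gcd(3976764, 16102829) = 1, back-substitute to write 1 as a combination:
1 = 133 − 33·4
1 = −33·1866 + 463·133
1 = 463·1999 − 496·1866
1 = −496·11861 + 2943·1999
1 = 2943·61304 − 15211·11861
1 = −15211·195773 + 48576·61304
1 = 48576·3976764 − 986731·195773
1 = −986731·16102829 + 3995500·3976764
So 3976764·3995500 ≡ 1 (mod 16102829).

3995500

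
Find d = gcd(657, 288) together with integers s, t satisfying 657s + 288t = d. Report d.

Apply Euclid's algorithm to 657 and 288:
657 = 2*288 + 81
288 = 3*81 + 45
81 = 1*45 + 36
45 = 1*36 + 9
36 = 4*9 + 0
gcd(657, 288) = 9.
Working backward:
9 = 45 − 36
9 = −81 + 2·45
9 = 2·288 − 7·81
9 = −7·657 + 16·288
So 9 = (-7)·657 + (16)·288.

9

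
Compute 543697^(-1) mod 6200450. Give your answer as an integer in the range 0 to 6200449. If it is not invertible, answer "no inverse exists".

5344733

Apply the Euclidean algorithm to 6200450 and 543697:
6200450 = 11×543697 + 219783
543697 = 2×219783 + 104131
219783 = 2×104131 + 11521
104131 = 9×11521 + 442
11521 = 26×442 + 29
442 = 15×29 + 7
29 = 4×7 + 1
7 = 7×1 + 0
gcd = 1, so the inverse exists. Back-substitute:
1 = 29 − 4·7
1 = −4·442 + 61·29
1 = 61·11521 − 1590·442
1 = −1590·104131 + 14371·11521
1 = 14371·219783 − 30332·104131
1 = −30332·543697 + 75035·219783
1 = 75035·6200450 − 855717·543697
Hence 543697⁻¹ ≡ -855717 ≡ 5344733 (mod 6200450).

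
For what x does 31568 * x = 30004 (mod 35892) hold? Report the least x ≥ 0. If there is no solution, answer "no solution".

3056

First find gcd(31568, 35892):
35892 = 1·31568 + 4324
31568 = 7·4324 + 1300
4324 = 3·1300 + 424
1300 = 3·424 + 28
424 = 15·28 + 4
28 = 7·4 + 0
gcd = 4 and 4 | 30004, so solutions exist. Divide through by 4: 7892x ≡ 7501 (mod 8973).
Now find 7892⁻¹ mod 8973:
8973 = 1·7892 + 1081
7892 = 7·1081 + 325
1081 = 3·325 + 106
325 = 3·106 + 7
106 = 15·7 + 1
7 = 7·1 + 0
Back-substitute:
1 = 106 − 15·7
1 = −15·325 + 46·106
1 = 46·1081 − 153·325
1 = −153·7892 + 1117·1081
1 = 1117·8973 − 1270·7892
So 7892·(-1270) ≡ 1 (mod 8973), i.e. 7892⁻¹ ≡ 7703.
Then x ≡ 7703·7501 ≡ 3056 (mod 8973); the smallest non-negative solution is x = 3056.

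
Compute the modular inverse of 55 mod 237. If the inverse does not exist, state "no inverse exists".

gcd(237, 55) by repeated division:
237 = 4×55 + 17
55 = 3×17 + 4
17 = 4×4 + 1
4 = 4×1 + 0
Since gcd(55, 237) = 1, back-substitute to write 1 as a combination:
1 = 17 − 4·4
1 = −4·55 + 13·17
1 = 13·237 − 56·55
Hence 55⁻¹ ≡ -56 ≡ 181 (mod 237).

181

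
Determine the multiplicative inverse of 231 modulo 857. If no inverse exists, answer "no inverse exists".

Apply the Euclidean algorithm to 857 and 231:
857 = 3×231 + 164
231 = 1×164 + 67
164 = 2×67 + 30
67 = 2×30 + 7
30 = 4×7 + 2
7 = 3×2 + 1
2 = 2×1 + 0
gcd = 1, so the inverse exists. Back-substitute:
1 = 7 − 3·2
1 = −3·30 + 13·7
1 = 13·67 − 29·30
1 = −29·164 + 71·67
1 = 71·231 − 100·164
1 = −100·857 + 371·231
So 231·371 ≡ 1 (mod 857).

371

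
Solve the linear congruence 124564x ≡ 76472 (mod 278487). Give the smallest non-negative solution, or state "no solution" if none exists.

First find gcd(124564, 278487):
278487 = 2·124564 + 29359
124564 = 4·29359 + 7128
29359 = 4·7128 + 847
7128 = 8·847 + 352
847 = 2·352 + 143
352 = 2·143 + 66
143 = 2·66 + 11
66 = 6·11 + 0
gcd = 11 and 11 | 76472, so solutions exist. Divide through by 11: 11324x ≡ 6952 (mod 25317).
Now find 11324⁻¹ mod 25317:
25317 = 2*11324 + 2669
11324 = 4*2669 + 648
2669 = 4*648 + 77
648 = 8*77 + 32
77 = 2*32 + 13
32 = 2*13 + 6
13 = 2*6 + 1
6 = 6*1 + 0
Back-substitute:
1 = 13 − 2·6
1 = −2·32 + 5·13
1 = 5·77 − 12·32
1 = −12·648 + 101·77
1 = 101·2669 − 416·648
1 = −416·11324 + 1765·2669
1 = 1765·25317 − 3946·11324
So 11324·(-3946) ≡ 1 (mod 25317), i.e. 11324⁻¹ ≡ 21371.
Then x ≡ 21371·6952 ≡ 11036 (mod 25317); the smallest non-negative solution is x = 11036.

11036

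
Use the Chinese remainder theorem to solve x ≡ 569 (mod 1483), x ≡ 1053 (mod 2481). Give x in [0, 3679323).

398013

Write x = 569 + 1483·k. Then 1483·k ≡ 1053 − 569 ≡ 484 (mod 2481).
Need 1483⁻¹ mod 2481. Extended Euclid on (2481, 1483):
2481 = 1*1483 + 998
1483 = 1*998 + 485
998 = 2*485 + 28
485 = 17*28 + 9
28 = 3*9 + 1
9 = 9*1 + 0
Back-substitute:
1 = 28 − 3·9
1 = −3·485 + 52·28
1 = 52·998 − 107·485
1 = −107·1483 + 159·998
1 = 159·2481 − 266·1483
1483⁻¹ ≡ 2215 (mod 2481), so k ≡ 2215·484 ≡ 268 (mod 2481).
x = 569 + 1483·268 = 398013.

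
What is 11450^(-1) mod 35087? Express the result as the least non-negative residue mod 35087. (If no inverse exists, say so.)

7284

gcd(35087, 11450) by repeated division:
35087 = 3·11450 + 737
11450 = 15·737 + 395
737 = 1·395 + 342
395 = 1·342 + 53
342 = 6·53 + 24
53 = 2·24 + 5
24 = 4·5 + 4
5 = 1·4 + 1
4 = 4·1 + 0
The gcd is 1. Working backward:
1 = 5 − 4
1 = −24 + 5·5
1 = 5·53 − 11·24
1 = −11·342 + 71·53
1 = 71·395 − 82·342
1 = −82·737 + 153·395
1 = 153·11450 − 2377·737
1 = −2377·35087 + 7284·11450
So 11450·7284 ≡ 1 (mod 35087).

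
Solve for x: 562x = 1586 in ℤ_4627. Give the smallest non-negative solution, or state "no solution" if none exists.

First find gcd(562, 4627):
4627 = 8*562 + 131
562 = 4*131 + 38
131 = 3*38 + 17
38 = 2*17 + 4
17 = 4*4 + 1
4 = 4*1 + 0
gcd = 1, so a unique solution mod 4627 exists.
Back-substitute for the Bézout coefficients:
1 = 17 − 4·4
1 = −4·38 + 9·17
1 = 9·131 − 31·38
1 = −31·562 + 133·131
1 = 133·4627 − 1095·562
So 562·(-1095) ≡ 1 (mod 4627), giving 562⁻¹ ≡ 3532.
x ≡ 562⁻¹·1586 ≡ 3532·1586 ≡ 3082 (mod 4627).

3082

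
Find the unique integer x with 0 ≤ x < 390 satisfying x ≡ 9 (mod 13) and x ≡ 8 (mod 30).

Write x = 9 + 13·k. Then 13·k ≡ 8 − 9 ≡ 29 (mod 30).
Need 13⁻¹ mod 30. Extended Euclid on (30, 13):
30 = 2·13 + 4
13 = 3·4 + 1
4 = 4·1 + 0
Back-substitute:
1 = 13 − 3·4
1 = −3·30 + 7·13
13⁻¹ ≡ 7 (mod 30), so k ≡ 7·29 ≡ 23 (mod 30).
x = 9 + 13·23 = 308.

308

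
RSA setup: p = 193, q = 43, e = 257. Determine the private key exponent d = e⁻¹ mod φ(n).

6401

φ(n) = (p−1)(q−1) = 192·42 = 8064.
Need d with 257·d ≡ 1 (mod 8064). Apply the extended Euclidean algorithm:
8064 = 31×257 + 97
257 = 2×97 + 63
97 = 1×63 + 34
63 = 1×34 + 29
34 = 1×29 + 5
29 = 5×5 + 4
5 = 1×4 + 1
4 = 4×1 + 0
Back-substitute:
1 = 5 − 4
1 = −29 + 6·5
1 = 6·34 − 7·29
1 = −7·63 + 13·34
1 = 13·97 − 20·63
1 = −20·257 + 53·97
1 = 53·8064 − 1663·257
So 257·(-1663) ≡ 1 (mod 8064), hence d ≡ -1663 ≡ 6401 (mod 8064).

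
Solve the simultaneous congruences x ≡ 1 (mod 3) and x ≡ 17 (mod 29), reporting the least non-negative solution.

46

Write x = 1 + 3·k. Then 3·k ≡ 17 − 1 ≡ 16 (mod 29).
Need 3⁻¹ mod 29. Extended Euclid on (29, 3):
29 = 9*3 + 2
3 = 1*2 + 1
2 = 2*1 + 0
Back-substitute:
1 = 3 − 2
1 = −29 + 10·3
3⁻¹ ≡ 10 (mod 29), so k ≡ 10·16 ≡ 15 (mod 29).
x = 1 + 3·15 = 46.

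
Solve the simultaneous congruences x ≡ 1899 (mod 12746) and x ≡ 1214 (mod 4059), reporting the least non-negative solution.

Write x = 1899 + 12746·k. Then 12746·k ≡ 1214 − 1899 ≡ 3374 (mod 4059).
Need 12746⁻¹ mod 4059. Extended Euclid on (4059, 569):
4059 = 7×569 + 76
569 = 7×76 + 37
76 = 2×37 + 2
37 = 18×2 + 1
2 = 2×1 + 0
Back-substitute:
1 = 37 − 18·2
1 = −18·76 + 37·37
1 = 37·569 − 277·76
1 = −277·4059 + 1976·569
12746⁻¹ ≡ 1976 (mod 4059), so k ≡ 1976·3374 ≡ 2146 (mod 4059).
x = 1899 + 12746·2146 = 27354815.

27354815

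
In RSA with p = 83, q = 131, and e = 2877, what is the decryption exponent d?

2753

φ(n) = (p−1)(q−1) = 82·130 = 10660.
Need d with 2877·d ≡ 1 (mod 10660). Apply the extended Euclidean algorithm:
10660 = 3×2877 + 2029
2877 = 1×2029 + 848
2029 = 2×848 + 333
848 = 2×333 + 182
333 = 1×182 + 151
182 = 1×151 + 31
151 = 4×31 + 27
31 = 1×27 + 4
27 = 6×4 + 3
4 = 1×3 + 1
3 = 3×1 + 0
Back-substitute:
1 = 4 − 3
1 = −27 + 7·4
1 = 7·31 − 8·27
1 = −8·151 + 39·31
1 = 39·182 − 47·151
1 = −47·333 + 86·182
1 = 86·848 − 219·333
1 = −219·2029 + 524·848
1 = 524·2877 − 743·2029
1 = −743·10660 + 2753·2877
So 2877·2753 ≡ 1 (mod 10660), hence d = 2753.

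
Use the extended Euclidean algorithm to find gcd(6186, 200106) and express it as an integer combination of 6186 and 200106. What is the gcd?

Euclidean algorithm:
200106 = 32×6186 + 2154
6186 = 2×2154 + 1878
2154 = 1×1878 + 276
1878 = 6×276 + 222
276 = 1×222 + 54
222 = 4×54 + 6
54 = 9×6 + 0
gcd(6186, 200106) = 6.
Working backward:
6 = 222 − 4·54
6 = −4·276 + 5·222
6 = 5·1878 − 34·276
6 = −34·2154 + 39·1878
6 = 39·6186 − 112·2154
6 = −112·200106 + 3623·6186
So 6 = (-112)·200106 + (3623)·6186.

6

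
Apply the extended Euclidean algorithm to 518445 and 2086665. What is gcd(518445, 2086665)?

15

Repeated division:
2086665 = 4*518445 + 12885
518445 = 40*12885 + 3045
12885 = 4*3045 + 705
3045 = 4*705 + 225
705 = 3*225 + 30
225 = 7*30 + 15
30 = 2*15 + 0
gcd(518445, 2086665) = 15.
Working backward:
15 = 225 − 7·30
15 = −7·705 + 22·225
15 = 22·3045 − 95·705
15 = −95·12885 + 402·3045
15 = 402·518445 − 16175·12885
15 = −16175·2086665 + 65102·518445
So 15 = (-16175)·2086665 + (65102)·518445.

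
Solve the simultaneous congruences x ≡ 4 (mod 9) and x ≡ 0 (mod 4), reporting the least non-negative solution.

4

Write x = 4 + 9·k. Then 9·k ≡ 0 − 4 ≡ 0 (mod 4).
Need 9⁻¹ mod 4. Extended Euclid on (4, 1):
4 = 4*1 + 0
9⁻¹ ≡ 1 (mod 4), so k ≡ 1·0 ≡ 0 (mod 4).
x = 4 + 9·0 = 4.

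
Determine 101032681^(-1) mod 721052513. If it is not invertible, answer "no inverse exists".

gcd(721052513, 101032681) by repeated division:
721052513 = 7*101032681 + 13823746
101032681 = 7*13823746 + 4266459
13823746 = 3*4266459 + 1024369
4266459 = 4*1024369 + 168983
1024369 = 6*168983 + 10471
168983 = 16*10471 + 1447
10471 = 7*1447 + 342
1447 = 4*342 + 79
342 = 4*79 + 26
79 = 3*26 + 1
26 = 26*1 + 0
The gcd is 1. Working backward:
1 = 79 − 3·26
1 = −3·342 + 13·79
1 = 13·1447 − 55·342
1 = −55·10471 + 398·1447
1 = 398·168983 − 6423·10471
1 = −6423·1024369 + 38936·168983
1 = 38936·4266459 − 162167·1024369
1 = −162167·13823746 + 525437·4266459
1 = 525437·101032681 − 3840226·13823746
1 = −3840226·721052513 + 27407019·101032681
So 101032681·27407019 ≡ 1 (mod 721052513).

27407019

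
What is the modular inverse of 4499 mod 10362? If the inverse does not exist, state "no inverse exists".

Compute gcd(4499, 10362):
10362 = 2·4499 + 1364
4499 = 3·1364 + 407
1364 = 3·407 + 143
407 = 2·143 + 121
143 = 1·121 + 22
121 = 5·22 + 11
22 = 2·11 + 0
The gcd is 11, not 1, hence no inverse exists.

no inverse exists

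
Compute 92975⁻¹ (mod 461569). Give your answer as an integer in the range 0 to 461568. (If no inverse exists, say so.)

Extended Euclidean algorithm:
461569 = 4*92975 + 89669
92975 = 1*89669 + 3306
89669 = 27*3306 + 407
3306 = 8*407 + 50
407 = 8*50 + 7
50 = 7*7 + 1
7 = 7*1 + 0
The gcd is 1. Working backward:
1 = 50 − 7·7
1 = −7·407 + 57·50
1 = 57·3306 − 463·407
1 = −463·89669 + 12558·3306
1 = 12558·92975 − 13021·89669
1 = −13021·461569 + 64642·92975
So 92975·64642 ≡ 1 (mod 461569).

64642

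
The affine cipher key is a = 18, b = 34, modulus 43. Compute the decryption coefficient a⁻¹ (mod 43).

gcd(43, 18) by repeated division:
43 = 2*18 + 7
18 = 2*7 + 4
7 = 1*4 + 3
4 = 1*3 + 1
3 = 3*1 + 0
The gcd is 1. Working backward:
1 = 4 − 3
1 = −7 + 2·4
1 = 2·18 − 5·7
1 = −5·43 + 12·18
So 18·12 ≡ 1 (mod 43).

12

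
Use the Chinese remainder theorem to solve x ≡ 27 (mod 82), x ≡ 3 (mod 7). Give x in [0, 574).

Write x = 27 + 82·k. Then 82·k ≡ 3 − 27 ≡ 4 (mod 7).
Need 82⁻¹ mod 7. Extended Euclid on (7, 5):
7 = 1×5 + 2
5 = 2×2 + 1
2 = 2×1 + 0
Back-substitute:
1 = 5 − 2·2
1 = −2·7 + 3·5
82⁻¹ ≡ 3 (mod 7), so k ≡ 3·4 ≡ 5 (mod 7).
x = 27 + 82·5 = 437.

437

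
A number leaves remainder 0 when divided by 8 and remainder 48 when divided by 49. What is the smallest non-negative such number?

Write x = 0 + 8·k. Then 8·k ≡ 48 − 0 ≡ 48 (mod 49).
Need 8⁻¹ mod 49. Extended Euclid on (49, 8):
49 = 6*8 + 1
8 = 8*1 + 0
Back-substitute:
1 = 49 − 6·8
8⁻¹ ≡ 43 (mod 49), so k ≡ 43·48 ≡ 6 (mod 49).
x = 0 + 8·6 = 48.

48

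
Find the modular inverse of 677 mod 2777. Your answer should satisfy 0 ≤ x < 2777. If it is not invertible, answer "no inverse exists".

2133

Extended Euclidean algorithm:
2777 = 4·677 + 69
677 = 9·69 + 56
69 = 1·56 + 13
56 = 4·13 + 4
13 = 3·4 + 1
4 = 4·1 + 0
The gcd is 1. Working backward:
1 = 13 − 3·4
1 = −3·56 + 13·13
1 = 13·69 − 16·56
1 = −16·677 + 157·69
1 = 157·2777 − 644·677
Hence 677⁻¹ ≡ -644 ≡ 2133 (mod 2777).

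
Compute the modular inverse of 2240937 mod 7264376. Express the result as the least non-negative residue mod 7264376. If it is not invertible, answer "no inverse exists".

2270841

Apply the Euclidean algorithm to 7264376 and 2240937:
7264376 = 3*2240937 + 541565
2240937 = 4*541565 + 74677
541565 = 7*74677 + 18826
74677 = 3*18826 + 18199
18826 = 1*18199 + 627
18199 = 29*627 + 16
627 = 39*16 + 3
16 = 5*3 + 1
3 = 3*1 + 0
The gcd is 1. Working backward:
1 = 16 − 5·3
1 = −5·627 + 196·16
1 = 196·18199 − 5689·627
1 = −5689·18826 + 5885·18199
1 = 5885·74677 − 23344·18826
1 = −23344·541565 + 169293·74677
1 = 169293·2240937 − 700516·541565
1 = −700516·7264376 + 2270841·2240937
So 2240937·2270841 ≡ 1 (mod 7264376).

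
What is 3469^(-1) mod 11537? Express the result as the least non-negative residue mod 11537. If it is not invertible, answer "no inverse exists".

Run Euclid on (11537, 3469):
11537 = 3*3469 + 1130
3469 = 3*1130 + 79
1130 = 14*79 + 24
79 = 3*24 + 7
24 = 3*7 + 3
7 = 2*3 + 1
3 = 3*1 + 0
The gcd is 1. Working backward:
1 = 7 − 2·3
1 = −2·24 + 7·7
1 = 7·79 − 23·24
1 = −23·1130 + 329·79
1 = 329·3469 − 1010·1130
1 = −1010·11537 + 3359·3469
So 3469·3359 ≡ 1 (mod 11537).

3359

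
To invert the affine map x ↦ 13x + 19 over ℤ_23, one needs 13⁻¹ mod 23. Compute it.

16

Run Euclid on (23, 13):
23 = 1*13 + 10
13 = 1*10 + 3
10 = 3*3 + 1
3 = 3*1 + 0
The gcd is 1. Working backward:
1 = 10 − 3·3
1 = −3·13 + 4·10
1 = 4·23 − 7·13
Thus 13·(-7) ≡ 1 (mod 23); reducing, -7 mod 23 = 16.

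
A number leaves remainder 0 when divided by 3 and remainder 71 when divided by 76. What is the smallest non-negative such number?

147

Write x = 0 + 3·k. Then 3·k ≡ 71 − 0 ≡ 71 (mod 76).
Need 3⁻¹ mod 76. Extended Euclid on (76, 3):
76 = 25×3 + 1
3 = 3×1 + 0
Back-substitute:
1 = 76 − 25·3
3⁻¹ ≡ 51 (mod 76), so k ≡ 51·71 ≡ 49 (mod 76).
x = 0 + 3·49 = 147.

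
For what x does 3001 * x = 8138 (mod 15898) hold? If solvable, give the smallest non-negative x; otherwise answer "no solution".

First find gcd(3001, 15898):
15898 = 5×3001 + 893
3001 = 3×893 + 322
893 = 2×322 + 249
322 = 1×249 + 73
249 = 3×73 + 30
73 = 2×30 + 13
30 = 2×13 + 4
13 = 3×4 + 1
4 = 4×1 + 0
gcd = 1, so a unique solution mod 15898 exists.
Back-substitute for the Bézout coefficients:
1 = 13 − 3·4
1 = −3·30 + 7·13
1 = 7·73 − 17·30
1 = −17·249 + 58·73
1 = 58·322 − 75·249
1 = −75·893 + 208·322
1 = 208·3001 − 699·893
1 = −699·15898 + 3703·3001
So 3001·(3703) ≡ 1 (mod 15898), giving 3001⁻¹ ≡ 3703.
x ≡ 3001⁻¹·8138 ≡ 3703·8138 ≡ 8304 (mod 15898).

8304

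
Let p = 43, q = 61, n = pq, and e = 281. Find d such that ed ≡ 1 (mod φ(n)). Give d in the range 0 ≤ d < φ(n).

φ(n) = (p−1)(q−1) = 42·60 = 2520.
Need d with 281·d ≡ 1 (mod 2520). Apply the extended Euclidean algorithm:
2520 = 8×281 + 272
281 = 1×272 + 9
272 = 30×9 + 2
9 = 4×2 + 1
2 = 2×1 + 0
Back-substitute:
1 = 9 − 4·2
1 = −4·272 + 121·9
1 = 121·281 − 125·272
1 = −125·2520 + 1121·281
So 281·1121 ≡ 1 (mod 2520), hence d = 1121.

1121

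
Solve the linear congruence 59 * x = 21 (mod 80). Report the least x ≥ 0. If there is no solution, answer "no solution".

First find gcd(59, 80):
80 = 1×59 + 21
59 = 2×21 + 17
21 = 1×17 + 4
17 = 4×4 + 1
4 = 4×1 + 0
gcd = 1, so a unique solution mod 80 exists.
Back-substitute for the Bézout coefficients:
1 = 17 − 4·4
1 = −4·21 + 5·17
1 = 5·59 − 14·21
1 = −14·80 + 19·59
So 59·(19) ≡ 1 (mod 80), giving 59⁻¹ ≡ 19.
x ≡ 59⁻¹·21 ≡ 19·21 ≡ 79 (mod 80).

79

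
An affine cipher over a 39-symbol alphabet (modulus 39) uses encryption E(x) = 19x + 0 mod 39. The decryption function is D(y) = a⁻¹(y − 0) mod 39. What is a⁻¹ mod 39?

Run Euclid on (39, 19):
39 = 2*19 + 1
19 = 19*1 + 0
Since gcd(19, 39) = 1, back-substitute to write 1 as a combination:
1 = 39 − 2·19
Hence 19⁻¹ ≡ -2 ≡ 37 (mod 39).

37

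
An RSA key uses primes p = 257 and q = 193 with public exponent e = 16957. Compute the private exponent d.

9493

φ(n) = (p−1)(q−1) = 256·192 = 49152.
Need d with 16957·d ≡ 1 (mod 49152). Apply the extended Euclidean algorithm:
49152 = 2*16957 + 15238
16957 = 1*15238 + 1719
15238 = 8*1719 + 1486
1719 = 1*1486 + 233
1486 = 6*233 + 88
233 = 2*88 + 57
88 = 1*57 + 31
57 = 1*31 + 26
31 = 1*26 + 5
26 = 5*5 + 1
5 = 5*1 + 0
Back-substitute:
1 = 26 − 5·5
1 = −5·31 + 6·26
1 = 6·57 − 11·31
1 = −11·88 + 17·57
1 = 17·233 − 45·88
1 = −45·1486 + 287·233
1 = 287·1719 − 332·1486
1 = −332·15238 + 2943·1719
1 = 2943·16957 − 3275·15238
1 = −3275·49152 + 9493·16957
So 16957·9493 ≡ 1 (mod 49152), hence d = 9493.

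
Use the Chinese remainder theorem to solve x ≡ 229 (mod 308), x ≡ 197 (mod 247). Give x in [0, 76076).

Write x = 229 + 308·k. Then 308·k ≡ 197 − 229 ≡ 215 (mod 247).
Need 308⁻¹ mod 247. Extended Euclid on (247, 61):
247 = 4*61 + 3
61 = 20*3 + 1
3 = 3*1 + 0
Back-substitute:
1 = 61 − 20·3
1 = −20·247 + 81·61
308⁻¹ ≡ 81 (mod 247), so k ≡ 81·215 ≡ 125 (mod 247).
x = 229 + 308·125 = 38729.

38729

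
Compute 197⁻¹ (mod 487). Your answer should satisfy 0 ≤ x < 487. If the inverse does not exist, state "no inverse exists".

Apply the Euclidean algorithm to 487 and 197:
487 = 2·197 + 93
197 = 2·93 + 11
93 = 8·11 + 5
11 = 2·5 + 1
5 = 5·1 + 0
gcd = 1, so the inverse exists. Back-substitute:
1 = 11 − 2·5
1 = −2·93 + 17·11
1 = 17·197 − 36·93
1 = −36·487 + 89·197
So 197·89 ≡ 1 (mod 487).

89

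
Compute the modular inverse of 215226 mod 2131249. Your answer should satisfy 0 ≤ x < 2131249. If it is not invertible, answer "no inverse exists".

66237

Run Euclid on (2131249, 215226):
2131249 = 9·215226 + 194215
215226 = 1·194215 + 21011
194215 = 9·21011 + 5116
21011 = 4·5116 + 547
5116 = 9·547 + 193
547 = 2·193 + 161
193 = 1·161 + 32
161 = 5·32 + 1
32 = 32·1 + 0
Since gcd(215226, 2131249) = 1, back-substitute to write 1 as a combination:
1 = 161 − 5·32
1 = −5·193 + 6·161
1 = 6·547 − 17·193
1 = −17·5116 + 159·547
1 = 159·21011 − 653·5116
1 = −653·194215 + 6036·21011
1 = 6036·215226 − 6689·194215
1 = −6689·2131249 + 66237·215226
So 215226·66237 ≡ 1 (mod 2131249).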